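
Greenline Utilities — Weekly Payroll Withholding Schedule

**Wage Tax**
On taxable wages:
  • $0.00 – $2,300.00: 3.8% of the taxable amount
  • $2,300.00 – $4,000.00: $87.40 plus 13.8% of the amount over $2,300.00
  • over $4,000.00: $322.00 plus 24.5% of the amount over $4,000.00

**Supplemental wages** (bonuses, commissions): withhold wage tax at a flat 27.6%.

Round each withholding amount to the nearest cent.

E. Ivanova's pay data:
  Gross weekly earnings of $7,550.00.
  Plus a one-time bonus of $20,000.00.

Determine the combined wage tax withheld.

$6,711.75

Wage Tax: taxable = $7,550.00
  $322.00 + 24.5% × ($7,550.00 − $4,000.00) = $322.00 + 24.5% × $3,550.00 = $1,191.75
Supplemental (27.6% flat on bonus): 27.6% × $20,000.00 = $5,520.00
Total wage tax: $1,191.75 + $5,520.00 = $6,711.75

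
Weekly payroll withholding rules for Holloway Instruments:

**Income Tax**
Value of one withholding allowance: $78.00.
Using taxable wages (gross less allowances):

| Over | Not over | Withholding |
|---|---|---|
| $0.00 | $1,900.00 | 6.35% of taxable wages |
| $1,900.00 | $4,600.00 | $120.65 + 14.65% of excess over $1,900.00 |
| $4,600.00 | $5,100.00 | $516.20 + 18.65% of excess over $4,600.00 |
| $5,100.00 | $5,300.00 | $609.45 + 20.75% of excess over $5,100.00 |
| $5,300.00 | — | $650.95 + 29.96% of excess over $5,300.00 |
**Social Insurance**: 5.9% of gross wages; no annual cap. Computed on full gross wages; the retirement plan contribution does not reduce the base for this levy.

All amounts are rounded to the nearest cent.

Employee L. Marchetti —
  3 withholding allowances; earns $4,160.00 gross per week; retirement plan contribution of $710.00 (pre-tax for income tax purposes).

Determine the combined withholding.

$558.88

Income Tax: taxable = $4,160.00 − $710.00 − 3×$78.00 = $3,216.00
  $120.65 + 14.65% × ($3,216.00 − $1,900.00) = $120.65 + 14.65% × $1,316.00 = $313.44
Social Insurance: 5.9% × $4,160.00 = $245.44
Total: $313.44 + $245.44 = $558.88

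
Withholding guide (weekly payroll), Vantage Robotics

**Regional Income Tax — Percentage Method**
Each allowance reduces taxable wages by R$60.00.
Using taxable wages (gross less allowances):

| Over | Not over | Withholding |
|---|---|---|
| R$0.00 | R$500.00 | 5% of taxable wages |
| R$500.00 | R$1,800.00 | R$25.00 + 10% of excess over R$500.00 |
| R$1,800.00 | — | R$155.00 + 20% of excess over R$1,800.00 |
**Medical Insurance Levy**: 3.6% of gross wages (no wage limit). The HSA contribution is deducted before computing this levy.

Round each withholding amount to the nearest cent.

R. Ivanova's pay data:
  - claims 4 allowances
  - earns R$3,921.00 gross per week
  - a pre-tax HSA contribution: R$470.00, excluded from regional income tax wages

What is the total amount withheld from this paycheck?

R$561.44

Regional Income Tax: taxable = R$3,921.00 − R$470.00 − 4×R$60.00 = R$3,211.00
  R$155.00 + 20% × (R$3,211.00 − R$1,800.00) = R$155.00 + 20% × R$1,411.00 = R$437.20
Medical Insurance Levy: 3.6% × R$3,451.00 = R$124.24
Total: R$437.20 + R$124.24 = R$561.44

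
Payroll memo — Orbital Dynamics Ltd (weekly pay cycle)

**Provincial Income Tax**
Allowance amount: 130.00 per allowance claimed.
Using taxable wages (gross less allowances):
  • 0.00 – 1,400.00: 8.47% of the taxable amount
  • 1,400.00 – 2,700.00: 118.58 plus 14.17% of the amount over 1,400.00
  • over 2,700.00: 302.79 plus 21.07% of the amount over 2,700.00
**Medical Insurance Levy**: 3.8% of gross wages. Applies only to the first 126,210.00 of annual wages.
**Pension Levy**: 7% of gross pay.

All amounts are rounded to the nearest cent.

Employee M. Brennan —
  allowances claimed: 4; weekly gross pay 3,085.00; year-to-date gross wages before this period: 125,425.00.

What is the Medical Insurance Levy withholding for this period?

29.83

Medical Insurance Levy: cap 126,210.00 − YTD 125,425.00 = 785.00 subject; 3.8% × 785.00 = 29.83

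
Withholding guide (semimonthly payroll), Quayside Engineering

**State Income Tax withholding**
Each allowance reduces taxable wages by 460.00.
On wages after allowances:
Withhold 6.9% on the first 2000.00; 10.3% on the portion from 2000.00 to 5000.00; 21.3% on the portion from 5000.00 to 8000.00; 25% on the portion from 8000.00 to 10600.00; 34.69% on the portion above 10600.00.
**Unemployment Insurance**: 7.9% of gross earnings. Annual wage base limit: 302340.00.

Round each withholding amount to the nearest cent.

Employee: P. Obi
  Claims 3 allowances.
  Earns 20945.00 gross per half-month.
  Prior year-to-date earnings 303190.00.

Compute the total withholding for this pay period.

State Income Tax: taxable = 20945.00 − 3×460.00 = 19565.00
  1736.00 + 34.69% × (19565.00 − 10600.00) = 1736.00 + 34.69% × 8965.00 = 4845.96
Unemployment Insurance: YTD 303190.00 ≥ cap 302340.00 → 0.00
Total: 4845.96 + 0.00 = 4845.96

4845.96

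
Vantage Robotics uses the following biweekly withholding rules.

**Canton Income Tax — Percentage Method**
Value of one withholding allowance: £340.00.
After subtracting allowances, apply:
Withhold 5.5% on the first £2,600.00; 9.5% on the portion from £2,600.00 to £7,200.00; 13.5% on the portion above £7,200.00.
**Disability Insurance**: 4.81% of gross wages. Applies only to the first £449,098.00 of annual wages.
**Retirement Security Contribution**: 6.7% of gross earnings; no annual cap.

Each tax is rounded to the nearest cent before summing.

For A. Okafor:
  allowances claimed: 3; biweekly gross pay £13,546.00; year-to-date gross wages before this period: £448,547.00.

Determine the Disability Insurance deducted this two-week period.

Disability Insurance: cap £449,098.00 − YTD £448,547.00 = £551.00 subject; 4.81% × £551.00 = £26.50

£26.50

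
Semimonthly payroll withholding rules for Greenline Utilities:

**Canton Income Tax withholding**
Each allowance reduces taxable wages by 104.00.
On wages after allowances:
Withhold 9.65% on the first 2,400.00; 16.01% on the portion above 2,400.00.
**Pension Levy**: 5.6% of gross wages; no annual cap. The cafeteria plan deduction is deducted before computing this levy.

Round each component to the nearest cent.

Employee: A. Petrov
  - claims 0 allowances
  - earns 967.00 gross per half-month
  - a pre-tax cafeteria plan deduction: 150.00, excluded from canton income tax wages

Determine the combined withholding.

Canton Income Tax: taxable = 967.00 − 150.00 = 817.00
  9.65% × 817.00 = 78.84
Pension Levy: 5.6% × 817.00 = 45.75
Total: 78.84 + 45.75 = 124.59

124.59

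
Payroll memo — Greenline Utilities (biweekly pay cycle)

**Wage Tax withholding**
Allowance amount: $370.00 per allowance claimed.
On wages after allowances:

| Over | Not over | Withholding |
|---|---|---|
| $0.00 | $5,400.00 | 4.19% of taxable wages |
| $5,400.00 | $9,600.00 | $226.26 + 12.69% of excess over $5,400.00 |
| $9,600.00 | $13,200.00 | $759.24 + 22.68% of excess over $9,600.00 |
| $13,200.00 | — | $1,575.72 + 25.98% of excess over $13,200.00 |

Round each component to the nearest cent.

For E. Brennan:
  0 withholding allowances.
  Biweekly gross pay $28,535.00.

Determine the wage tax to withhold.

$5,559.75

Wage Tax: taxable = $28,535.00
  $1,575.72 + 25.98% × ($28,535.00 − $13,200.00) = $1,575.72 + 25.98% × $15,335.00 = $5,559.75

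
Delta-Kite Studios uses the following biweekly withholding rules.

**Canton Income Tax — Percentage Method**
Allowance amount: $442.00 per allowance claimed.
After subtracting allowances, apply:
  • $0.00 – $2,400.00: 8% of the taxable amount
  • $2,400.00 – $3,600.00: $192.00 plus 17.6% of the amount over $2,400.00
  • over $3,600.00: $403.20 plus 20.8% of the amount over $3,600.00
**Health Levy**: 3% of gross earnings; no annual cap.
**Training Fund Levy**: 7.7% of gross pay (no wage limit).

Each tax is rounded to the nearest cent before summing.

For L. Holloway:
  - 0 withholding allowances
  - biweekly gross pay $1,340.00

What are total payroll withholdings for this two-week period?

Canton Income Tax: taxable = $1,340.00
  8% × $1,340.00 = $107.20
Health Levy: 3% × $1,340.00 = $40.20
Training Fund Levy: 7.7% × $1,340.00 = $103.18
Total: $107.20 + $40.20 + $103.18 = $250.58

$250.58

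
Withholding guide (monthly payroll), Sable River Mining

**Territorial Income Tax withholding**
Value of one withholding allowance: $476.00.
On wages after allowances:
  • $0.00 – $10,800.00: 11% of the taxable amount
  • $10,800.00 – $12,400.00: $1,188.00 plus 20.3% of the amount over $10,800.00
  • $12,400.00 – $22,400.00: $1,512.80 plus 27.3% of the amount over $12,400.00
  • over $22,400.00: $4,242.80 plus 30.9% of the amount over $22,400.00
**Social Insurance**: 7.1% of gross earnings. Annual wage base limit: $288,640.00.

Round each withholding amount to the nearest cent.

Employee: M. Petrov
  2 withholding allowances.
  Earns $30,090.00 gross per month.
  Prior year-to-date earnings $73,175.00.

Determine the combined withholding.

$8,461.23

Territorial Income Tax: taxable = $30,090.00 − 2×$476.00 = $29,138.00
  $4,242.80 + 30.9% × ($29,138.00 − $22,400.00) = $4,242.80 + 30.9% × $6,738.00 = $6,324.84
Social Insurance: 7.1% × $30,090.00 = $2,136.39
Total: $6,324.84 + $2,136.39 = $8,461.23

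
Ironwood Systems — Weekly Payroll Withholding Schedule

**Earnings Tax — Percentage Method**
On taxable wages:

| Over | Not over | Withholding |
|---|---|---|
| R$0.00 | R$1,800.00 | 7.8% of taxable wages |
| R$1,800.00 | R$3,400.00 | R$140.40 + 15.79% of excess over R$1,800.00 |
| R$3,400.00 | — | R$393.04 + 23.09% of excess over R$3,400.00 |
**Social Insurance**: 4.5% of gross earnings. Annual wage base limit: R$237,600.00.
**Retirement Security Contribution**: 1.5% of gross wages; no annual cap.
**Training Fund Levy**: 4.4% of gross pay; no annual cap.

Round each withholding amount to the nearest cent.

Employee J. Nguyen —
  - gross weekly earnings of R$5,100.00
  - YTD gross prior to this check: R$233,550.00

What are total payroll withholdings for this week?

R$1,268.72

Earnings Tax: taxable = R$5,100.00
  R$393.04 + 23.09% × (R$5,100.00 − R$3,400.00) = R$393.04 + 23.09% × R$1,700.00 = R$785.57
Social Insurance: cap R$237,600.00 − YTD R$233,550.00 = R$4,050.00 subject; 4.5% × R$4,050.00 = R$182.25
Retirement Security Contribution: 1.5% × R$5,100.00 = R$76.50
Training Fund Levy: 4.4% × R$5,100.00 = R$224.40
Total: R$785.57 + R$182.25 + R$76.50 + R$224.40 = R$1,268.72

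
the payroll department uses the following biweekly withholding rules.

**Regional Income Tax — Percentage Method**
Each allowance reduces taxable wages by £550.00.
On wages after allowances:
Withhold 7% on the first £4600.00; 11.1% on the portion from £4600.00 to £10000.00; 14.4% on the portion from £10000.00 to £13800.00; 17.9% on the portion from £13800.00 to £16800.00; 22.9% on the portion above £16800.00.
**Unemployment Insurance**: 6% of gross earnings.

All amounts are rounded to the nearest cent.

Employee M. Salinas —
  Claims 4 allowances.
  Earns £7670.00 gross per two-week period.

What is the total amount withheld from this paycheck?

£878.77

Regional Income Tax: taxable = £7670.00 − 4×£550.00 = £5470.00
  £322.00 + 11.1% × (£5470.00 − £4600.00) = £322.00 + 11.1% × £870.00 = £418.57
Unemployment Insurance: 6% × £7670.00 = £460.20
Total: £418.57 + £460.20 = £878.77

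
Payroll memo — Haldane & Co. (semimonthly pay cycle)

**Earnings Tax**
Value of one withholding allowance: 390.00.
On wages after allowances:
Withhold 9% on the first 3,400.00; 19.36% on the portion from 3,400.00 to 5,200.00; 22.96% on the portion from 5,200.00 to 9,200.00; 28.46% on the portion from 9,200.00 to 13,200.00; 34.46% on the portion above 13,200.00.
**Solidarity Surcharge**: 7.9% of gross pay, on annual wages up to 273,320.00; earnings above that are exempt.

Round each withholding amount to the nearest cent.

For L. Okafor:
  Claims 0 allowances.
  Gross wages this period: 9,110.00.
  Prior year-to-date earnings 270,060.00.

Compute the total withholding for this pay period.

Earnings Tax: taxable = 9,110.00
  654.48 + 22.96% × (9,110.00 − 5,200.00) = 654.48 + 22.96% × 3,910.00 = 1,552.22
Solidarity Surcharge: cap 273,320.00 − YTD 270,060.00 = 3,260.00 subject; 7.9% × 3,260.00 = 257.54
Total: 1,552.22 + 257.54 = 1,809.76

1,809.76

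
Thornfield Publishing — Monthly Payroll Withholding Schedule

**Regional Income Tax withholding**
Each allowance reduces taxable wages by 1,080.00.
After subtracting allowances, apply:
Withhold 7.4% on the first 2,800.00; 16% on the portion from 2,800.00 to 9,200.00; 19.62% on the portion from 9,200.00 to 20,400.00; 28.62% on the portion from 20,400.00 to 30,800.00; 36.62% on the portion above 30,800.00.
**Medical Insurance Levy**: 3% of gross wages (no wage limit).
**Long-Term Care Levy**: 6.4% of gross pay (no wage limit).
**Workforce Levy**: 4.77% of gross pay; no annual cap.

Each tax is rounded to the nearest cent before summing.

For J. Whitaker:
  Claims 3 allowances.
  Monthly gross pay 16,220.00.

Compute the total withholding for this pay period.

Regional Income Tax: taxable = 16,220.00 − 3×1,080.00 = 12,980.00
  1,231.20 + 19.62% × (12,980.00 − 9,200.00) = 1,231.20 + 19.62% × 3,780.00 = 1,972.84
Medical Insurance Levy: 3% × 16,220.00 = 486.60
Long-Term Care Levy: 6.4% × 16,220.00 = 1,038.08
Workforce Levy: 4.77% × 16,220.00 = 773.69
Total: 1,972.84 + 486.60 + 1,038.08 + 773.69 = 4,271.21

4,271.21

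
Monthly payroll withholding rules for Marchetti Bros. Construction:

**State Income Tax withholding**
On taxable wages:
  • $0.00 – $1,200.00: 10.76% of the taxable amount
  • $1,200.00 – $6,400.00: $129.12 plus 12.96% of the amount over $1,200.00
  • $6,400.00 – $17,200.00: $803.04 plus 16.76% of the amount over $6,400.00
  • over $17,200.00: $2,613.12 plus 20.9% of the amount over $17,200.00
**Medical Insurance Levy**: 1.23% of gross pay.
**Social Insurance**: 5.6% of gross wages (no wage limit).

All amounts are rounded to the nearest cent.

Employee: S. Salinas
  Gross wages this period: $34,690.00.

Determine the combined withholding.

$8,637.86

State Income Tax: taxable = $34,690.00
  $2,613.12 + 20.9% × ($34,690.00 − $17,200.00) = $2,613.12 + 20.9% × $17,490.00 = $6,268.53
Medical Insurance Levy: 1.23% × $34,690.00 = $426.69
Social Insurance: 5.6% × $34,690.00 = $1,942.64
Total: $6,268.53 + $426.69 + $1,942.64 = $8,637.86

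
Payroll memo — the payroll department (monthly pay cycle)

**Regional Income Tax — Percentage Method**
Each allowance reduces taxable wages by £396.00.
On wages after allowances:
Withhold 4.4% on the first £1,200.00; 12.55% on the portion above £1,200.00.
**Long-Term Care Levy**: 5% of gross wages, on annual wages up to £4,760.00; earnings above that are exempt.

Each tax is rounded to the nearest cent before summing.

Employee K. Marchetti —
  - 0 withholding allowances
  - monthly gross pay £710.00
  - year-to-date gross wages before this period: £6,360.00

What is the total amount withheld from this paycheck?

Regional Income Tax: taxable = £710.00
  4.4% × £710.00 = £31.24
Long-Term Care Levy: YTD £6,360.00 ≥ cap £4,760.00 → £0.00
Total: £31.24 + £0.00 = £31.24

£31.24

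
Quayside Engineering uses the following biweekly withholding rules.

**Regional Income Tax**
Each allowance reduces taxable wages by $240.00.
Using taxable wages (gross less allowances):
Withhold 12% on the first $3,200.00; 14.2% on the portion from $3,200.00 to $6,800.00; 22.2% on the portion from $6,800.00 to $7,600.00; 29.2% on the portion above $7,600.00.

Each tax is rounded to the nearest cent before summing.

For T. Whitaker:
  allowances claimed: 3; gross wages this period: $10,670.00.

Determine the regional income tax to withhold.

$1,759.00

Regional Income Tax: taxable = $10,670.00 − 3×$240.00 = $9,950.00
  $1,072.80 + 29.2% × ($9,950.00 − $7,600.00) = $1,072.80 + 29.2% × $2,350.00 = $1,759.00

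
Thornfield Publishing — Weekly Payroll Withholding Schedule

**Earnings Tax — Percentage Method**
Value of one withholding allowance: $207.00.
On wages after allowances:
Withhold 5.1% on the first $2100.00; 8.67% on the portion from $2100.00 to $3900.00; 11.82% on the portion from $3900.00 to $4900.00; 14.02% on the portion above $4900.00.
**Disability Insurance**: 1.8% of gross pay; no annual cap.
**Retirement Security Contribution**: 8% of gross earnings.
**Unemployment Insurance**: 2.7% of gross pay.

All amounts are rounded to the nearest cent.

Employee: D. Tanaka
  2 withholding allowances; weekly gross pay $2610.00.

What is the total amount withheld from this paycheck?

$441.67

Earnings Tax: taxable = $2610.00 − 2×$207.00 = $2196.00
  $107.10 + 8.67% × ($2196.00 − $2100.00) = $107.10 + 8.67% × $96.00 = $115.42
Disability Insurance: 1.8% × $2610.00 = $46.98
Retirement Security Contribution: 8% × $2610.00 = $208.80
Unemployment Insurance: 2.7% × $2610.00 = $70.47
Total: $115.42 + $46.98 + $208.80 + $70.47 = $441.67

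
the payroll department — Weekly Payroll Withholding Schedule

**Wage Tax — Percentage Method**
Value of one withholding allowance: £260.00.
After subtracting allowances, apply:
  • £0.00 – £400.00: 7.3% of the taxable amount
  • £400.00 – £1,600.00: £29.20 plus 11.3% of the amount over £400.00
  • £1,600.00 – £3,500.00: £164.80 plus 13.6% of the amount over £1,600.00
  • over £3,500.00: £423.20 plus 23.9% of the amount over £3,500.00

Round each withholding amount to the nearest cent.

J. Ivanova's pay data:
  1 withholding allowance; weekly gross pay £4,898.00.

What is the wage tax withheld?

Wage Tax: taxable = £4,898.00 − 1×£260.00 = £4,638.00
  £423.20 + 23.9% × (£4,638.00 − £3,500.00) = £423.20 + 23.9% × £1,138.00 = £695.18

£695.18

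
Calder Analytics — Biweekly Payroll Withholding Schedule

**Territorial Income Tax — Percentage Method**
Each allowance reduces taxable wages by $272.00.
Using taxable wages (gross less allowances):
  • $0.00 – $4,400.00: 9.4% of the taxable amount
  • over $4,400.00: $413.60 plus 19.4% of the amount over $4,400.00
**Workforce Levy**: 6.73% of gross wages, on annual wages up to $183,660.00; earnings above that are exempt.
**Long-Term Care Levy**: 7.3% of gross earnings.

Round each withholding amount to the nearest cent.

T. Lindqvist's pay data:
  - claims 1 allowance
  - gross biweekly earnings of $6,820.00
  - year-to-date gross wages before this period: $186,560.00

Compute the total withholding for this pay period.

$1,328.17

Territorial Income Tax: taxable = $6,820.00 − 1×$272.00 = $6,548.00
  $413.60 + 19.4% × ($6,548.00 − $4,400.00) = $413.60 + 19.4% × $2,148.00 = $830.31
Workforce Levy: YTD $186,560.00 ≥ cap $183,660.00 → $0.00
Long-Term Care Levy: 7.3% × $6,820.00 = $497.86
Total: $830.31 + $0.00 + $497.86 = $1,328.17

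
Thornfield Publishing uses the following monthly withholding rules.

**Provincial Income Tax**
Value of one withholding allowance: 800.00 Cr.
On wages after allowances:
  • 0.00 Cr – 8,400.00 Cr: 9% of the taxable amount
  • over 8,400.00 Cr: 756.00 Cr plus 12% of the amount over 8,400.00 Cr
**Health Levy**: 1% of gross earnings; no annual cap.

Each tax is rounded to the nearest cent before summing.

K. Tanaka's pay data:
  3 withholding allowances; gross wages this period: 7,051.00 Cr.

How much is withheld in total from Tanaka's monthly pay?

Provincial Income Tax: taxable = 7,051.00 Cr − 3×800.00 Cr = 4,651.00 Cr
  9% × 4,651.00 Cr = 418.59 Cr
Health Levy: 1% × 7,051.00 Cr = 70.51 Cr
Total: 418.59 Cr + 70.51 Cr = 489.10 Cr

489.10 Cr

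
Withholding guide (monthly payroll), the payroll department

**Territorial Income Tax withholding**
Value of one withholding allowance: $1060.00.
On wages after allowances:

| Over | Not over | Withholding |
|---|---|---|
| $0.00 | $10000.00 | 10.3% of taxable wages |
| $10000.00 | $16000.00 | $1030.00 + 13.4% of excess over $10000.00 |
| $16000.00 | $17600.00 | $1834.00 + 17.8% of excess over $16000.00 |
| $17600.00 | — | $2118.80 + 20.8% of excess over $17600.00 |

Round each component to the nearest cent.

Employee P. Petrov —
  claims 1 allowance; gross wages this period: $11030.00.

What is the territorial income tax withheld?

$1026.91

Territorial Income Tax: taxable = $11030.00 − 1×$1060.00 = $9970.00
  10.3% × $9970.00 = $1026.91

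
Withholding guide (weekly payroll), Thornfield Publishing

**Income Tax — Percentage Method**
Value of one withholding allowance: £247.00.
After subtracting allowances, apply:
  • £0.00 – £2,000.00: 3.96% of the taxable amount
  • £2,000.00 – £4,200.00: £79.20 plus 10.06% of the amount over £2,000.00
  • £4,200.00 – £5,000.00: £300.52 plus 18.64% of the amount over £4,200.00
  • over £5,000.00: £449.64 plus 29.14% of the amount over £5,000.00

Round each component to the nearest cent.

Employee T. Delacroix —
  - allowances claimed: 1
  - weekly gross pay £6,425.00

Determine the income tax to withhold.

£792.91

Income Tax: taxable = £6,425.00 − 1×£247.00 = £6,178.00
  £449.64 + 29.14% × (£6,178.00 − £5,000.00) = £449.64 + 29.14% × £1,178.00 = £792.91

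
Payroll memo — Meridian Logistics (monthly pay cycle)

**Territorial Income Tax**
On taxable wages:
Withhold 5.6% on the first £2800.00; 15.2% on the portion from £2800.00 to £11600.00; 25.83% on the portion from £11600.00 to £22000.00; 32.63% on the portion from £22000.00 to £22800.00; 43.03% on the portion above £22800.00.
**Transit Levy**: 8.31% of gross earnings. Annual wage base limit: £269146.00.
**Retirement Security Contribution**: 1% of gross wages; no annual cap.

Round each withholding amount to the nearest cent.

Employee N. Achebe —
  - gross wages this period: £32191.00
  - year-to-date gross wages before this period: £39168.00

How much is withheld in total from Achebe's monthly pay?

£11479.69

Territorial Income Tax: taxable = £32191.00
  £4441.76 + 43.03% × (£32191.00 − £22800.00) = £4441.76 + 43.03% × £9391.00 = £8482.71
Transit Levy: 8.31% × £32191.00 = £2675.07
Retirement Security Contribution: 1% × £32191.00 = £321.91
Total: £8482.71 + £2675.07 + £321.91 = £11479.69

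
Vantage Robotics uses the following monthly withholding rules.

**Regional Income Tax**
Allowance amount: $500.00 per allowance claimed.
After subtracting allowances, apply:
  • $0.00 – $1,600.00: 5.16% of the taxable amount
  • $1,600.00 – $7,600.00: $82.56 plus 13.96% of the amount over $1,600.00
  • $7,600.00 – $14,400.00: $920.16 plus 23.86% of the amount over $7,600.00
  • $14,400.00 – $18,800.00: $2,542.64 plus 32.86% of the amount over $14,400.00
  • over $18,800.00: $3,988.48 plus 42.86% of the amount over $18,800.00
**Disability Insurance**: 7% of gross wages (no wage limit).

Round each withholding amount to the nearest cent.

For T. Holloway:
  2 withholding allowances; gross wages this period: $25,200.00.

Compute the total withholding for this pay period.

$8,066.92

Regional Income Tax: taxable = $25,200.00 − 2×$500.00 = $24,200.00
  $3,988.48 + 42.86% × ($24,200.00 − $18,800.00) = $3,988.48 + 42.86% × $5,400.00 = $6,302.92
Disability Insurance: 7% × $25,200.00 = $1,764.00
Total: $6,302.92 + $1,764.00 = $8,066.92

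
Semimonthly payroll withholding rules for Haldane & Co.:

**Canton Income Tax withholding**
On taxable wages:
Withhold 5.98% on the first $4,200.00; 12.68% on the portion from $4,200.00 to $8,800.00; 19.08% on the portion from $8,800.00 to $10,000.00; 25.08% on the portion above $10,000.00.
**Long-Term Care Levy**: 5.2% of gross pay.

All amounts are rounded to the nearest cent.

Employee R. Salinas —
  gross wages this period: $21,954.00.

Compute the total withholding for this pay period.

$5,203.07

Canton Income Tax: taxable = $21,954.00
  $1,063.40 + 25.08% × ($21,954.00 − $10,000.00) = $1,063.40 + 25.08% × $11,954.00 = $4,061.46
Long-Term Care Levy: 5.2% × $21,954.00 = $1,141.61
Total: $4,061.46 + $1,141.61 = $5,203.07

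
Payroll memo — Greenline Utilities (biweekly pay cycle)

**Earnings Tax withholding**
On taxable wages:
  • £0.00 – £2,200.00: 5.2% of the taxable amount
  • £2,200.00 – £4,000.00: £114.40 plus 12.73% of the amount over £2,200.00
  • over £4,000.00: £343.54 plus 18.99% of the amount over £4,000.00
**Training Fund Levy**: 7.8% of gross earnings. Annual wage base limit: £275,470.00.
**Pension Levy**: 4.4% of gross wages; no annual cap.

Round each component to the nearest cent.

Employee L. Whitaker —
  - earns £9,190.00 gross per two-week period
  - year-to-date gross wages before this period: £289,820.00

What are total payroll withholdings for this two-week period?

Earnings Tax: taxable = £9,190.00
  £343.54 + 18.99% × (£9,190.00 − £4,000.00) = £343.54 + 18.99% × £5,190.00 = £1,329.12
Training Fund Levy: YTD £289,820.00 ≥ cap £275,470.00 → £0.00
Pension Levy: 4.4% × £9,190.00 = £404.36
Total: £1,329.12 + £0.00 + £404.36 = £1,733.48

£1,733.48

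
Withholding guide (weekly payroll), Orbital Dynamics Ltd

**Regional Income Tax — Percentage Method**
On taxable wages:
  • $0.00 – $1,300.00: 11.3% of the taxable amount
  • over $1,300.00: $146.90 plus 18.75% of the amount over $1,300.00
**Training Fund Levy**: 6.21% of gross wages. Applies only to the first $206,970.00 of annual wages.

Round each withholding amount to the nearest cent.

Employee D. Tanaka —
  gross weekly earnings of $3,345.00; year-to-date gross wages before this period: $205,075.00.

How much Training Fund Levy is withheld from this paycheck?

Training Fund Levy: cap $206,970.00 − YTD $205,075.00 = $1,895.00 subject; 6.21% × $1,895.00 = $117.68

$117.68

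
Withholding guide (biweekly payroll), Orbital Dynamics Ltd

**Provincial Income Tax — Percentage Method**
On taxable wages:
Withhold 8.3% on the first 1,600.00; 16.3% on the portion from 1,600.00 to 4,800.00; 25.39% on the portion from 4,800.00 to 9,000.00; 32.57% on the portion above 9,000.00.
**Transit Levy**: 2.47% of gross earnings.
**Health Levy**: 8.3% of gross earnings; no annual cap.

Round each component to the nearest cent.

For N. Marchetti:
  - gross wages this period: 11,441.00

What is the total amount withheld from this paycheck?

3,748.00

Provincial Income Tax: taxable = 11,441.00
  1,720.78 + 32.57% × (11,441.00 − 9,000.00) = 1,720.78 + 32.57% × 2,441.00 = 2,515.81
Transit Levy: 2.47% × 11,441.00 = 282.59
Health Levy: 8.3% × 11,441.00 = 949.60
Total: 2,515.81 + 282.59 + 949.60 = 3,748.00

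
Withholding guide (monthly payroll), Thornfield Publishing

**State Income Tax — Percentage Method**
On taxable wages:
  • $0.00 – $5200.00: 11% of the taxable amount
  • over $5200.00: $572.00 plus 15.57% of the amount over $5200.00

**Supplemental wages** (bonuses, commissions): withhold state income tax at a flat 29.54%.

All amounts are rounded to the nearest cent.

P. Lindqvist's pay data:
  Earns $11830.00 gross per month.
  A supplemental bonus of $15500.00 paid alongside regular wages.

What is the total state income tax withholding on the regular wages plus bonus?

State Income Tax: taxable = $11830.00
  $572.00 + 15.57% × ($11830.00 − $5200.00) = $572.00 + 15.57% × $6630.00 = $1604.29
Supplemental (29.54% flat on bonus): 29.54% × $15500.00 = $4578.70
Total state income tax: $1604.29 + $4578.70 = $6182.99

$6182.99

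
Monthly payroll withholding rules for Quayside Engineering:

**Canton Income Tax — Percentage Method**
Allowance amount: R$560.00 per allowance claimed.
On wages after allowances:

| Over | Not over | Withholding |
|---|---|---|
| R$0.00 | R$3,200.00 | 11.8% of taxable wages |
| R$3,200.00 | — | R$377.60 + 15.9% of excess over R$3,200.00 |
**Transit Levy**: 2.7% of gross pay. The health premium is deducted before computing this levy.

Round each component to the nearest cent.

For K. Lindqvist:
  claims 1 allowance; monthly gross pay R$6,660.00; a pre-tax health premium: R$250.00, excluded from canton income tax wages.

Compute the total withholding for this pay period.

R$972.02

Canton Income Tax: taxable = R$6,660.00 − R$250.00 − 1×R$560.00 = R$5,850.00
  R$377.60 + 15.9% × (R$5,850.00 − R$3,200.00) = R$377.60 + 15.9% × R$2,650.00 = R$798.95
Transit Levy: 2.7% × R$6,410.00 = R$173.07
Total: R$798.95 + R$173.07 = R$972.02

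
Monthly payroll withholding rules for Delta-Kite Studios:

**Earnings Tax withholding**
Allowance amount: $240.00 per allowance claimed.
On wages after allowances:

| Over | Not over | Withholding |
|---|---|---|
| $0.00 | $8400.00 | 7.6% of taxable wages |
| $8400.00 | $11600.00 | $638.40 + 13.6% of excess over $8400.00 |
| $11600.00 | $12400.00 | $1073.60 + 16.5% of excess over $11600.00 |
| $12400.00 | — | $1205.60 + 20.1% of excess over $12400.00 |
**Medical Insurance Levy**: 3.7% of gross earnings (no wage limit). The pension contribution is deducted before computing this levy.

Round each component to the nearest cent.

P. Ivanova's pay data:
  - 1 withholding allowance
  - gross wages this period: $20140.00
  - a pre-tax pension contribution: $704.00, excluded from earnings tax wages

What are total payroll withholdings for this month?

$3290.73

Earnings Tax: taxable = $20140.00 − $704.00 − 1×$240.00 = $19196.00
  $1205.60 + 20.1% × ($19196.00 − $12400.00) = $1205.60 + 20.1% × $6796.00 = $2571.60
Medical Insurance Levy: 3.7% × $19436.00 = $719.13
Total: $2571.60 + $719.13 = $3290.73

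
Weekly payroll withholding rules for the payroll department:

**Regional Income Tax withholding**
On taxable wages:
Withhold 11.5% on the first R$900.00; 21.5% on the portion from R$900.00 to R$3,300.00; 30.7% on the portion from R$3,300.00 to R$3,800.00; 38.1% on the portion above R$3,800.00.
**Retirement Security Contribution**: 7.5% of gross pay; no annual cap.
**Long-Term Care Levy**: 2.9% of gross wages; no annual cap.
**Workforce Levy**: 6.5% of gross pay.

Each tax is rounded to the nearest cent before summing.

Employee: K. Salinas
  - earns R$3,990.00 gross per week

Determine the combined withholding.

Regional Income Tax: taxable = R$3,990.00
  R$773.00 + 38.1% × (R$3,990.00 − R$3,800.00) = R$773.00 + 38.1% × R$190.00 = R$845.39
Retirement Security Contribution: 7.5% × R$3,990.00 = R$299.25
Long-Term Care Levy: 2.9% × R$3,990.00 = R$115.71
Workforce Levy: 6.5% × R$3,990.00 = R$259.35
Total: R$845.39 + R$299.25 + R$115.71 + R$259.35 = R$1,519.70

R$1,519.70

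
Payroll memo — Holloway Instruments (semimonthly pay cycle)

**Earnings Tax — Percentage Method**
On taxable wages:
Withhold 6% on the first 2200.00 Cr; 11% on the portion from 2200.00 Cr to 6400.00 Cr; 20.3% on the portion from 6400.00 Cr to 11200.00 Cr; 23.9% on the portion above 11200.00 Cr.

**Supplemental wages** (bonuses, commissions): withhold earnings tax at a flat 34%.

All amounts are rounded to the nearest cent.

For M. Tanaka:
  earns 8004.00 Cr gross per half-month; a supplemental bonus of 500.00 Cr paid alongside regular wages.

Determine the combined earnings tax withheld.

1089.61 Cr

Earnings Tax: taxable = 8004.00 Cr
  594.00 Cr + 20.3% × (8004.00 Cr − 6400.00 Cr) = 594.00 Cr + 20.3% × 1604.00 Cr = 919.61 Cr
Supplemental (34% flat on bonus): 34% × 500.00 Cr = 170.00 Cr
Total earnings tax: 919.61 Cr + 170.00 Cr = 1089.61 Cr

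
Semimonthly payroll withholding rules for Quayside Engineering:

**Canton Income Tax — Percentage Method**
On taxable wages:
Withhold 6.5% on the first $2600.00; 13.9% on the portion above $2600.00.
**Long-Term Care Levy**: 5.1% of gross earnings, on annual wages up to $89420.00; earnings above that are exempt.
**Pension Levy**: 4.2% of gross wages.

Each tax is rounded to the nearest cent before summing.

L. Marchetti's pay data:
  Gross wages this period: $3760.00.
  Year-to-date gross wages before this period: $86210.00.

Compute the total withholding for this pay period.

$651.87

Canton Income Tax: taxable = $3760.00
  $169.00 + 13.9% × ($3760.00 − $2600.00) = $169.00 + 13.9% × $1160.00 = $330.24
Long-Term Care Levy: cap $89420.00 − YTD $86210.00 = $3210.00 subject; 5.1% × $3210.00 = $163.71
Pension Levy: 4.2% × $3760.00 = $157.92
Total: $330.24 + $163.71 + $157.92 = $651.87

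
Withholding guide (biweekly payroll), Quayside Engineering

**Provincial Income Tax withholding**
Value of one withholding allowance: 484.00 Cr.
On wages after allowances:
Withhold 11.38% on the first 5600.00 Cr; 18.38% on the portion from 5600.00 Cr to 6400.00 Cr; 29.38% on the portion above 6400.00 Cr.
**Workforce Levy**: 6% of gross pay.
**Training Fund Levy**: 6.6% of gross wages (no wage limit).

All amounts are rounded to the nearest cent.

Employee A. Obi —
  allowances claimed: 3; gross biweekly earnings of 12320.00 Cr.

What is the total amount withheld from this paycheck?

3649.34 Cr

Provincial Income Tax: taxable = 12320.00 Cr − 3×484.00 Cr = 10868.00 Cr
  784.32 Cr + 29.38% × (10868.00 Cr − 6400.00 Cr) = 784.32 Cr + 29.38% × 4468.00 Cr = 2097.02 Cr
Workforce Levy: 6% × 12320.00 Cr = 739.20 Cr
Training Fund Levy: 6.6% × 12320.00 Cr = 813.12 Cr
Total: 2097.02 Cr + 739.20 Cr + 813.12 Cr = 3649.34 Cr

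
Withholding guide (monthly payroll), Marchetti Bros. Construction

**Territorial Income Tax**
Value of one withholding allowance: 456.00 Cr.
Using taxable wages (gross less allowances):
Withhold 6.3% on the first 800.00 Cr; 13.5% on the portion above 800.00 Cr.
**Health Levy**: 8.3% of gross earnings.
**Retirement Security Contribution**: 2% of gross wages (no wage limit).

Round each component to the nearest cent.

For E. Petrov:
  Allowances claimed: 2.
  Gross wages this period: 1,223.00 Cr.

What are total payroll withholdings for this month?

145.56 Cr

Territorial Income Tax: taxable = 1,223.00 Cr − 2×456.00 Cr = 311.00 Cr
  6.3% × 311.00 Cr = 19.59 Cr
Health Levy: 8.3% × 1,223.00 Cr = 101.51 Cr
Retirement Security Contribution: 2% × 1,223.00 Cr = 24.46 Cr
Total: 19.59 Cr + 101.51 Cr + 24.46 Cr = 145.56 Cr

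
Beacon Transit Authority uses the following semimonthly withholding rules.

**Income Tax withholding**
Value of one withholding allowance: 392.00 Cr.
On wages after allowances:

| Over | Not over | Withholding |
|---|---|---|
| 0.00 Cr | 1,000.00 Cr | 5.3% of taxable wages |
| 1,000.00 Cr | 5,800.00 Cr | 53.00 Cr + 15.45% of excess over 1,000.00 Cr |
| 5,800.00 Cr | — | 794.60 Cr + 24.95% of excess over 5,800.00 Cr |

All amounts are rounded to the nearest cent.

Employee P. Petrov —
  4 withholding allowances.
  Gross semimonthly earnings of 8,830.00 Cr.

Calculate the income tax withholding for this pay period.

Income Tax: taxable = 8,830.00 Cr − 4×392.00 Cr = 7,262.00 Cr
  794.60 Cr + 24.95% × (7,262.00 Cr − 5,800.00 Cr) = 794.60 Cr + 24.95% × 1,462.00 Cr = 1,159.37 Cr

1,159.37 Cr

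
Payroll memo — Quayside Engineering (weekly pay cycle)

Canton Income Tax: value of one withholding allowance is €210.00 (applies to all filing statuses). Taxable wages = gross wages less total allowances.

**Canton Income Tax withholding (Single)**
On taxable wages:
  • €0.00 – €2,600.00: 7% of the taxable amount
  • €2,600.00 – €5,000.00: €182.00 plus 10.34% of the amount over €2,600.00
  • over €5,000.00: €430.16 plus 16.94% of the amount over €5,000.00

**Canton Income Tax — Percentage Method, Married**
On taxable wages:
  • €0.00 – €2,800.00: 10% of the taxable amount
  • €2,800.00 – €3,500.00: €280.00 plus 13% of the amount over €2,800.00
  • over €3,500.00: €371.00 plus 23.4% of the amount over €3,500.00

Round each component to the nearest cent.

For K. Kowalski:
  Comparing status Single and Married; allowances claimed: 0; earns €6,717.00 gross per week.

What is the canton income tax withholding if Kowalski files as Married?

€1,123.78

Canton Income Tax (Married): taxable = €6,717.00
  €371.00 + 23.4% × (€6,717.00 − €3,500.00) = €371.00 + 23.4% × €3,217.00 = €1,123.78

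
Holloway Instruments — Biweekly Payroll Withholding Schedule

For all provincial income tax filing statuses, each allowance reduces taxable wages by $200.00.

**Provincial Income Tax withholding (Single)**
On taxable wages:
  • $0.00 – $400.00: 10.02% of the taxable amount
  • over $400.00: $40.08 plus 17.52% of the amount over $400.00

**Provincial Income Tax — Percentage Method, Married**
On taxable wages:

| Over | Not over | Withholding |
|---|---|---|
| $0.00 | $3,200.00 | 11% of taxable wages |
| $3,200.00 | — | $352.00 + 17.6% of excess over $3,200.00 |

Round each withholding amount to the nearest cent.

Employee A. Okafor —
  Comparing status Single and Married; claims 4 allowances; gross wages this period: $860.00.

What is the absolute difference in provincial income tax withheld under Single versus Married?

$0.59

Provincial Income Tax (Single): taxable = $860.00 − 4×$200.00 = $60.00
  10.02% × $60.00 = $6.01
Provincial Income Tax (Married): taxable = $860.00 − 4×$200.00 = $60.00
  11% × $60.00 = $6.60
Difference: |$6.01 − $6.60| = $0.59 (higher under Married)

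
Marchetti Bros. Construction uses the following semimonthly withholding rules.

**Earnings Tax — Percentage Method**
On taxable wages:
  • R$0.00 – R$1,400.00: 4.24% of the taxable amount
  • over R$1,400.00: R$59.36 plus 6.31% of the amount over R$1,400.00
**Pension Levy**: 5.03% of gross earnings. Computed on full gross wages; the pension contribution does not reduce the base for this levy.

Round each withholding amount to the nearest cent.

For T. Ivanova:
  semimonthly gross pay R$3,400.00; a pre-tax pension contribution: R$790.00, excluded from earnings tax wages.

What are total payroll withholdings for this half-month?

R$306.73

Earnings Tax: taxable = R$3,400.00 − R$790.00 = R$2,610.00
  R$59.36 + 6.31% × (R$2,610.00 − R$1,400.00) = R$59.36 + 6.31% × R$1,210.00 = R$135.71
Pension Levy: 5.03% × R$3,400.00 = R$171.02
Total: R$135.71 + R$171.02 = R$306.73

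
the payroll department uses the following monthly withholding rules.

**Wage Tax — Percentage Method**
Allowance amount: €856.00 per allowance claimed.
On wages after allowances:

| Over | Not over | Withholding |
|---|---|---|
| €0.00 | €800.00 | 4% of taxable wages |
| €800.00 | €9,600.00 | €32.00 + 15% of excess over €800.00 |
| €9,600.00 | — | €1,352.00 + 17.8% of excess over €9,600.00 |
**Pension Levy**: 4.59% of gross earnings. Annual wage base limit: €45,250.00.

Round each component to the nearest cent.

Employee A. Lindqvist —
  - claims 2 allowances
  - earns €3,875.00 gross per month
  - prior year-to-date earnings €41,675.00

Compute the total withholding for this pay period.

Wage Tax: taxable = €3,875.00 − 2×€856.00 = €2,163.00
  €32.00 + 15% × (€2,163.00 − €800.00) = €32.00 + 15% × €1,363.00 = €236.45
Pension Levy: cap €45,250.00 − YTD €41,675.00 = €3,575.00 subject; 4.59% × €3,575.00 = €164.09
Total: €236.45 + €164.09 = €400.54

€400.54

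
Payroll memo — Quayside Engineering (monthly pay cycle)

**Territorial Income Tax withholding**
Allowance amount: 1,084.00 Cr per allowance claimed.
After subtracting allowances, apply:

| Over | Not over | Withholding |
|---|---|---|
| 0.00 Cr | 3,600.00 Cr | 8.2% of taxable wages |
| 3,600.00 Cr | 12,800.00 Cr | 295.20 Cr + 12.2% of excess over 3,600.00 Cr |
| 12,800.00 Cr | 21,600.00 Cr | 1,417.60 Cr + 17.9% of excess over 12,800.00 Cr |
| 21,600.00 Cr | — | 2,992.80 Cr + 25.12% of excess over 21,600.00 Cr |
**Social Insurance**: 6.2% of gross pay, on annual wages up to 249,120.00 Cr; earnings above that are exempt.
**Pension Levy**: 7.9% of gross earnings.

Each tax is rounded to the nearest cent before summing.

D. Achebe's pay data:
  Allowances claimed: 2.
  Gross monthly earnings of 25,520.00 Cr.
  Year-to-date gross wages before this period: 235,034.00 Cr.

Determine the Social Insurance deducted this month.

Social Insurance: cap 249,120.00 Cr − YTD 235,034.00 Cr = 14,086.00 Cr subject; 6.2% × 14,086.00 Cr = 873.33 Cr

873.33 Cr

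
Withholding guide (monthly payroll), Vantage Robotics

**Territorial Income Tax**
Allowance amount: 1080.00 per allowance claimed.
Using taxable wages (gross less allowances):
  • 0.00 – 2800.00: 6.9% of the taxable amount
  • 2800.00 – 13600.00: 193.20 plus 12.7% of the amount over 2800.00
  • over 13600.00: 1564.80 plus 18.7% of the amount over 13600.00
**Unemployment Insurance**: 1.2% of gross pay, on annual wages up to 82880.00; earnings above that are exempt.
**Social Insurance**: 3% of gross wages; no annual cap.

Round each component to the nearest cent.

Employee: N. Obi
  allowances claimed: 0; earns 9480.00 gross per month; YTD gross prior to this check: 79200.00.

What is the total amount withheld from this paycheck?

Territorial Income Tax: taxable = 9480.00
  193.20 + 12.7% × (9480.00 − 2800.00) = 193.20 + 12.7% × 6680.00 = 1041.56
Unemployment Insurance: cap 82880.00 − YTD 79200.00 = 3680.00 subject; 1.2% × 3680.00 = 44.16
Social Insurance: 3% × 9480.00 = 284.40
Total: 1041.56 + 44.16 + 284.40 = 1370.12

1370.12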